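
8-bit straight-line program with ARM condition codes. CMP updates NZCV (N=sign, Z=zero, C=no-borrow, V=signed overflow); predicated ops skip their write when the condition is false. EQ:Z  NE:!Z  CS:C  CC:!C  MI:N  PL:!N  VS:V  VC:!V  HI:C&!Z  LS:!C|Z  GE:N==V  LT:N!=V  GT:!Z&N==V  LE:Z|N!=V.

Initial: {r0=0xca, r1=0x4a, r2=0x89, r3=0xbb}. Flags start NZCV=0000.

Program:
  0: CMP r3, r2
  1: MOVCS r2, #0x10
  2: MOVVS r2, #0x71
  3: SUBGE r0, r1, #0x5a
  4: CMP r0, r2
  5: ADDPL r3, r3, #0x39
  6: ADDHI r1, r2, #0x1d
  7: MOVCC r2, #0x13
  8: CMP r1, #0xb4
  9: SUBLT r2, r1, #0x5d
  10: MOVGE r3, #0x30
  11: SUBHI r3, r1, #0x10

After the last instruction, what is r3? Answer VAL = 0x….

[0] flags=0010 → (cmp)
[1] flags=0010 CS?T → r2=0x10
[2] flags=0010 VS?F → skip
[3] flags=0010 GE?T → r0=0xf0
[4] flags=1010 → (cmp)
[5] flags=1010 PL?F → skip
[6] flags=1010 HI?T → r1=0x2d
[7] flags=1010 CC?F → skip
[8] flags=0000 → (cmp)
[9] flags=0000 LT?F → skip
[10] flags=0000 GE?T → r3=0x30
[11] flags=0000 HI?F → skip

VAL = 0x30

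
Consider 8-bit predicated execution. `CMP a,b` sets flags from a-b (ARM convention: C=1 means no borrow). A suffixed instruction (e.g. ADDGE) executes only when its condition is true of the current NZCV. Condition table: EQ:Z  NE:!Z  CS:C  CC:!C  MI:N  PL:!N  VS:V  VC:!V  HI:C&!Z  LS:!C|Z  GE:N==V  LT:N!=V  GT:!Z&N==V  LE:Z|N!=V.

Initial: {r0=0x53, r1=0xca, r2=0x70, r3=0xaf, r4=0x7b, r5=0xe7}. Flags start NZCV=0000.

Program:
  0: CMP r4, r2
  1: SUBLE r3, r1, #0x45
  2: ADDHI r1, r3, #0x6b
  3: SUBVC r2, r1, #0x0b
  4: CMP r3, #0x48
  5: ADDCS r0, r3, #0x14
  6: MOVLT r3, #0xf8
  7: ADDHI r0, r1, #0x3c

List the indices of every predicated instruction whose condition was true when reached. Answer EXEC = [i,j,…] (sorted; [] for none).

EXEC = [2,3,5,6,7]

0: ✓ CMP  NZCV=0010
1: · SUBLE
2: ✓ ADDHI  r1←0x1a
3: ✓ SUBVC  r2←0x0f
4: ✓ CMP  NZCV=0011
5: ✓ ADDCS  r0←0xc3
6: ✓ MOVLT  r3←0xf8
7: ✓ ADDHI  r0←0x56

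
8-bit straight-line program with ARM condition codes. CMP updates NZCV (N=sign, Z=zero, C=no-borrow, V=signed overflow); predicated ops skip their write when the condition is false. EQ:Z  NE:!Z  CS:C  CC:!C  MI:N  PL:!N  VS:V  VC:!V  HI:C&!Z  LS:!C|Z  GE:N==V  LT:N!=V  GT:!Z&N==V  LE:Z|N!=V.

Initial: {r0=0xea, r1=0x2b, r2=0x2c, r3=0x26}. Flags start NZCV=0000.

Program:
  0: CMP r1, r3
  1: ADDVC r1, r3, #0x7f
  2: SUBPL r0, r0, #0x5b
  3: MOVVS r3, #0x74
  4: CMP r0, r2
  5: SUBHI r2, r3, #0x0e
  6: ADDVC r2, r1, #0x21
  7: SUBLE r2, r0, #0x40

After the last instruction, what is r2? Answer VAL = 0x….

[0] flags=0010 → (cmp)
[1] flags=0010 VC?T → r1=0xa5
[2] flags=0010 PL?T → r0=0x8f
[3] flags=0010 VS?F → skip
[4] flags=0011 → (cmp)
[5] flags=0011 HI?T → r2=0x18
[6] flags=0011 VC?F → skip
[7] flags=0011 LE?T → r2=0x4f

VAL = 0x4f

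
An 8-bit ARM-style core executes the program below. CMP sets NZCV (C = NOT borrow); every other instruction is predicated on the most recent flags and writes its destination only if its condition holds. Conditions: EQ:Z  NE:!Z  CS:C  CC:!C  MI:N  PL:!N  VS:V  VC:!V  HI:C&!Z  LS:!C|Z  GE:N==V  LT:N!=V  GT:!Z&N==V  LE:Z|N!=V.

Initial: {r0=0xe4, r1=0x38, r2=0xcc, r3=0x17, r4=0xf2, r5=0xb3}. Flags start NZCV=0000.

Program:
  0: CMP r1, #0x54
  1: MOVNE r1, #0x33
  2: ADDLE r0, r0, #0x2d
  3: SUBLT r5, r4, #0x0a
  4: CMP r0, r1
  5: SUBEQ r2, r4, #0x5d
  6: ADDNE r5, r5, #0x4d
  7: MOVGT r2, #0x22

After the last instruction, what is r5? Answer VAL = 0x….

[0] flags=1000 → (cmp)
[1] flags=1000 NE?T → r1=0x33
[2] flags=1000 LE?T → r0=0x11
[3] flags=1000 LT?T → r5=0xe8
[4] flags=1000 → (cmp)
[5] flags=1000 EQ?F → skip
[6] flags=1000 NE?T → r5=0x35
[7] flags=1000 GT?F → skip

VAL = 0x35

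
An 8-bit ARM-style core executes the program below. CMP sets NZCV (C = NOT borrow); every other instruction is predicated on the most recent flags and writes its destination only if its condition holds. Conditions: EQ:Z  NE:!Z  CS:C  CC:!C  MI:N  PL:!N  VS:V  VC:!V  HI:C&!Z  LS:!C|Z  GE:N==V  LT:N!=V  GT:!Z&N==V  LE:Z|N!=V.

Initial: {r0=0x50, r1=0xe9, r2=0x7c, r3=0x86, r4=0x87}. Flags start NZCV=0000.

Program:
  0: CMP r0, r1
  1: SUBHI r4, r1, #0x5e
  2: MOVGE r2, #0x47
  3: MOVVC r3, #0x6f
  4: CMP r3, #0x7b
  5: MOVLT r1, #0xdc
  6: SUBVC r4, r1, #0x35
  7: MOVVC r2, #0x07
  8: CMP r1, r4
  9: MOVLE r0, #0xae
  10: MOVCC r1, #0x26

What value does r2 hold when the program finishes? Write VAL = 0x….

0: ✓ CMP  NZCV=0000
1: · SUBHI
2: ✓ MOVGE  r2←0x47
3: ✓ MOVVC  r3←0x6f
4: ✓ CMP  NZCV=1000
5: ✓ MOVLT  r1←0xdc
6: ✓ SUBVC  r4←0xa7
7: ✓ MOVVC  r2←0x07
8: ✓ CMP  NZCV=0010
9: · MOVLE
10: · MOVCC

VAL = 0x07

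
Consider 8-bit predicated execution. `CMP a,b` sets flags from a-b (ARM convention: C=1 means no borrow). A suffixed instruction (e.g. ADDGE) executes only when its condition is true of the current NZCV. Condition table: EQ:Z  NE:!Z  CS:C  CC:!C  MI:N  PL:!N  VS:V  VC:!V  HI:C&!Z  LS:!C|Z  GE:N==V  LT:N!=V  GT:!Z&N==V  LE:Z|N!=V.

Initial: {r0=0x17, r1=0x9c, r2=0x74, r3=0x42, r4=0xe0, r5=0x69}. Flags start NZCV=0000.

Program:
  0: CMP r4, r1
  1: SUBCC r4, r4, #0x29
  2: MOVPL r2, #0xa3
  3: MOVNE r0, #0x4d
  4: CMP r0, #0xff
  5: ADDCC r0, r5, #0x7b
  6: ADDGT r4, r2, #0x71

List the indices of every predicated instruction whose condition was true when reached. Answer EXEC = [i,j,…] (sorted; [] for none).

0: ✓ CMP  NZCV=0010
1: · SUBCC
2: ✓ MOVPL  r2←0xa3
3: ✓ MOVNE  r0←0x4d
4: ✓ CMP  NZCV=0000
5: ✓ ADDCC  r0←0xe4
6: ✓ ADDGT  r4←0x14

EXEC = [2,3,5,6]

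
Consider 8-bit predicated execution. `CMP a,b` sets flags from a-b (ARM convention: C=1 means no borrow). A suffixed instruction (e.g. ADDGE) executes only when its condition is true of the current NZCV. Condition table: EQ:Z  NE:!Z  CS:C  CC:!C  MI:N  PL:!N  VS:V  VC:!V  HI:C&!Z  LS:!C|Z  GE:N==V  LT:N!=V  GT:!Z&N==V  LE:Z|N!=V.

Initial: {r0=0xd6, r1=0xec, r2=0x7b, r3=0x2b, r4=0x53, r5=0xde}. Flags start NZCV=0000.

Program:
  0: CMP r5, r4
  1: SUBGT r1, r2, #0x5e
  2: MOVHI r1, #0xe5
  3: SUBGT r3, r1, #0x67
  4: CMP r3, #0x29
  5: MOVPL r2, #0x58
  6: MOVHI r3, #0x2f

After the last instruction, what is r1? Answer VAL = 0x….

[0] flags=1010 → (cmp)
[1] flags=1010 GT?F → skip
[2] flags=1010 HI?T → r1=0xe5
[3] flags=1010 GT?F → skip
[4] flags=0010 → (cmp)
[5] flags=0010 PL?T → r2=0x58
[6] flags=0010 HI?T → r3=0x2f

VAL = 0xe5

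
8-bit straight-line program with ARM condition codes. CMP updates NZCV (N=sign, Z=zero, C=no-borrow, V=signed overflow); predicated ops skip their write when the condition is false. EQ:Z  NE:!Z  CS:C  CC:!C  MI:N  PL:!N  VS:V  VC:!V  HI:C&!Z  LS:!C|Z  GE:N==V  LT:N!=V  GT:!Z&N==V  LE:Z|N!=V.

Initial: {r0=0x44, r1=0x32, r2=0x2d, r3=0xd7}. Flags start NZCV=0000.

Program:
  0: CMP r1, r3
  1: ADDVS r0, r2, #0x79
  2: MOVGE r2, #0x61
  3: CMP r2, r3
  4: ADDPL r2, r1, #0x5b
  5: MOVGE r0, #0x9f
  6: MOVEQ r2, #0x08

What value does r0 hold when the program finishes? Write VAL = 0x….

VAL = 0x9f

[0] flags=0000 → (cmp)
[1] flags=0000 VS?F → skip
[2] flags=0000 GE?T → r2=0x61
[3] flags=1001 → (cmp)
[4] flags=1001 PL?F → skip
[5] flags=1001 GE?T → r0=0x9f
[6] flags=1001 EQ?F → skip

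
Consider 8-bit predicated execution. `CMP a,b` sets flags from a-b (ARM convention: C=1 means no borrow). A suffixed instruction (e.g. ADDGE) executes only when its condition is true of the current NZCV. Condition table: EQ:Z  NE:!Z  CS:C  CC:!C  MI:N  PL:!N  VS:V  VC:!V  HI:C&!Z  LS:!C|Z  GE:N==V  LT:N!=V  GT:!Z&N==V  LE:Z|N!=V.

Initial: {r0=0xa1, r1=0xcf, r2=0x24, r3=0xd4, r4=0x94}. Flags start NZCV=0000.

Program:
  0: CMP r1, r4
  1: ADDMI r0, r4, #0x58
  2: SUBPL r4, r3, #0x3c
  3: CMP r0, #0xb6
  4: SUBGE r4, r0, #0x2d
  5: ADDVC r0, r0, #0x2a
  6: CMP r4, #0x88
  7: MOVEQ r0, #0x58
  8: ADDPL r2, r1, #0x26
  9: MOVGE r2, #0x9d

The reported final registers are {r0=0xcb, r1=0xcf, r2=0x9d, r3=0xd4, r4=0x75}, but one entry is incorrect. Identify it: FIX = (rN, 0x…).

FIX = (r4, 0x98)

[0] flags=0010 → (cmp)
[1] flags=0010 MI?F → skip
[2] flags=0010 PL?T → r4=0x98
[3] flags=1000 → (cmp)
[4] flags=1000 GE?F → skip
[5] flags=1000 VC?T → r0=0xcb
[6] flags=0010 → (cmp)
[7] flags=0010 EQ?F → skip
[8] flags=0010 PL?T → r2=0xf5
[9] flags=0010 GE?T → r2=0x9d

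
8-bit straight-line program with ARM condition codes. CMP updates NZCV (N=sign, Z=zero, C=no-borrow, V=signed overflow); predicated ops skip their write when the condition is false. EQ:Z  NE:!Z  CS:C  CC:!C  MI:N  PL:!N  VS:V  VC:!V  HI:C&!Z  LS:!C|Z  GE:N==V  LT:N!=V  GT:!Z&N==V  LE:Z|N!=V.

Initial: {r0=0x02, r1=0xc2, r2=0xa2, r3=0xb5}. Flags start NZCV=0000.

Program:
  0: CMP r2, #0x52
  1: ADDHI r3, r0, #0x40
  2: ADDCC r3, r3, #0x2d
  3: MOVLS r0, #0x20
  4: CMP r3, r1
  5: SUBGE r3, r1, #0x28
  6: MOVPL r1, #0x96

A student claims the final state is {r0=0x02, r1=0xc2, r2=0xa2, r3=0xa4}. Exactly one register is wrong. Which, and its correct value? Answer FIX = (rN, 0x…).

FIX = (r3, 0x9a)

0: ✓ CMP  NZCV=0011
1: ✓ ADDHI  r3←0x42
2: · ADDCC
3: · MOVLS
4: ✓ CMP  NZCV=1001
5: ✓ SUBGE  r3←0x9a
6: · MOVPL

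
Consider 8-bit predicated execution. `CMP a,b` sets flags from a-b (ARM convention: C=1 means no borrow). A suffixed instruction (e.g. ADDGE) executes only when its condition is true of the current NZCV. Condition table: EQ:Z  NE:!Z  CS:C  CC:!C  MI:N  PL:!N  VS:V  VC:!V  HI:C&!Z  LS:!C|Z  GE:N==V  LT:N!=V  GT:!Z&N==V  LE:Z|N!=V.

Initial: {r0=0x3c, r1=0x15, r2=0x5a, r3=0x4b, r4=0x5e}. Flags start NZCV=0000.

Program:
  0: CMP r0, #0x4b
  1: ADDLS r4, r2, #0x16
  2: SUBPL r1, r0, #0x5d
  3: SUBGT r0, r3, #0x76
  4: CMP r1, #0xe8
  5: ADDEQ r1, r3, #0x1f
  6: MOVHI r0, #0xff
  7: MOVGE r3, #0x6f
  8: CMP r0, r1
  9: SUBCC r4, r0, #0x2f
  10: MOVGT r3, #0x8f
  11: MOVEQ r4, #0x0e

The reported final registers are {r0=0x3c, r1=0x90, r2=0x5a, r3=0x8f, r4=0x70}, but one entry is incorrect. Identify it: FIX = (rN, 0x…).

FIX = (r1, 0x15)

[0] flags=1000 → (cmp)
[1] flags=1000 LS?T → r4=0x70
[2] flags=1000 PL?F → skip
[3] flags=1000 GT?F → skip
[4] flags=0000 → (cmp)
[5] flags=0000 EQ?F → skip
[6] flags=0000 HI?F → skip
[7] flags=0000 GE?T → r3=0x6f
[8] flags=0010 → (cmp)
[9] flags=0010 CC?F → skip
[10] flags=0010 GT?T → r3=0x8f
[11] flags=0010 EQ?F → skip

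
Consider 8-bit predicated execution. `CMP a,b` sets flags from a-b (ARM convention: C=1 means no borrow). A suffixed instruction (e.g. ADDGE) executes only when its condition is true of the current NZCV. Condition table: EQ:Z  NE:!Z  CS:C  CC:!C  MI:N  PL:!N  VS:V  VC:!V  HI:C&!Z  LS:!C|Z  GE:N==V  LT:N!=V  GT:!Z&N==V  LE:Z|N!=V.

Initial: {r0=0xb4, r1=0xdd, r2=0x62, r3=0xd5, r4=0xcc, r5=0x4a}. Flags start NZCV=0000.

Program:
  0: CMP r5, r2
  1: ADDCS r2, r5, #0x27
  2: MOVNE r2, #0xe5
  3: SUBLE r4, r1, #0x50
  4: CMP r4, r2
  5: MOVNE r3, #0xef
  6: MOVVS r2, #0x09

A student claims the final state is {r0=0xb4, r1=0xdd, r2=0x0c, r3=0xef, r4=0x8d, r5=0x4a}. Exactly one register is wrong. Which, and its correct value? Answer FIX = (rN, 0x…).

[0] flags=1000 → (cmp)
[1] flags=1000 CS?F → skip
[2] flags=1000 NE?T → r2=0xe5
[3] flags=1000 LE?T → r4=0x8d
[4] flags=1000 → (cmp)
[5] flags=1000 NE?T → r3=0xef
[6] flags=1000 VS?F → skip

FIX = (r2, 0xe5)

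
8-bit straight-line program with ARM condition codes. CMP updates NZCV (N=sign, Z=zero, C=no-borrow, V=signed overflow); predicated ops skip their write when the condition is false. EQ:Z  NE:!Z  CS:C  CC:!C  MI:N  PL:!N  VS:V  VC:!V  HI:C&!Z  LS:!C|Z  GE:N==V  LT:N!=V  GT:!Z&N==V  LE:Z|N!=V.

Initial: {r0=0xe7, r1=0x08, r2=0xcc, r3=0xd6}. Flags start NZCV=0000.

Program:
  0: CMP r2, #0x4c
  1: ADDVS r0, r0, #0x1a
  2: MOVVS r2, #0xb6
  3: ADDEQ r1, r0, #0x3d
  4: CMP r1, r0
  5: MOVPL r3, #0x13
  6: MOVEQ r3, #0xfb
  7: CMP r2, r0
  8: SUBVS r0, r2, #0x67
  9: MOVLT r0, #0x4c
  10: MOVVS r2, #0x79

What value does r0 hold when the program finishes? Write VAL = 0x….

[0] flags=1010 → (cmp)
[1] flags=1010 VS?F → skip
[2] flags=1010 VS?F → skip
[3] flags=1010 EQ?F → skip
[4] flags=0000 → (cmp)
[5] flags=0000 PL?T → r3=0x13
[6] flags=0000 EQ?F → skip
[7] flags=1000 → (cmp)
[8] flags=1000 VS?F → skip
[9] flags=1000 LT?T → r0=0x4c
[10] flags=1000 VS?F → skip

VAL = 0x4c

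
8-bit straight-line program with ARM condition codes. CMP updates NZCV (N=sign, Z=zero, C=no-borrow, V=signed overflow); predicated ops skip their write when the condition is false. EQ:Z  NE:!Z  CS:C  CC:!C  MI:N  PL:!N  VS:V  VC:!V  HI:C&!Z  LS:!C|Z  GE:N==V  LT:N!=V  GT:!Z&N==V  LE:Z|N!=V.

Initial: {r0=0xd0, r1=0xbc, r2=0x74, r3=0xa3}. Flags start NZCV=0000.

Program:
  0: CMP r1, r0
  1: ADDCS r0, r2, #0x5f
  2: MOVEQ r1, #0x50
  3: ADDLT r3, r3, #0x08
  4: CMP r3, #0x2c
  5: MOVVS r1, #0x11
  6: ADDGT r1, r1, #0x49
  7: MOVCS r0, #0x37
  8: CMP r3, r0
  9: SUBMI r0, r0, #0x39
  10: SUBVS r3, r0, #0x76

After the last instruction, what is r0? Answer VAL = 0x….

VAL = 0x37

0: ✓ CMP  NZCV=1000
1: · ADDCS
2: · MOVEQ
3: ✓ ADDLT  r3←0xab
4: ✓ CMP  NZCV=0011
5: ✓ MOVVS  r1←0x11
6: · ADDGT
7: ✓ MOVCS  r0←0x37
8: ✓ CMP  NZCV=0011
9: · SUBMI
10: ✓ SUBVS  r3←0xc1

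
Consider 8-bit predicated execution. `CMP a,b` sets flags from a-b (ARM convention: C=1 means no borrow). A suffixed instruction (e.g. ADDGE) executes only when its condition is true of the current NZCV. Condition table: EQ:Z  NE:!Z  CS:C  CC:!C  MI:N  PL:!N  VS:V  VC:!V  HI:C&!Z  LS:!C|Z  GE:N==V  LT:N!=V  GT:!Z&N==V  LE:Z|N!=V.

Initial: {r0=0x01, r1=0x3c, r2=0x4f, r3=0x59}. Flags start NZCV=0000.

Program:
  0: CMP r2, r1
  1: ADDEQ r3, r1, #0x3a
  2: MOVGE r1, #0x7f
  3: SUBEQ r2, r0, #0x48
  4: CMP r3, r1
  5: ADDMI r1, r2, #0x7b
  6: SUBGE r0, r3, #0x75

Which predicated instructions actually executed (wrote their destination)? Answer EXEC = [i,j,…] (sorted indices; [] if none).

EXEC = [2,5]

[0] flags=0010 → (cmp)
[1] flags=0010 EQ?F → skip
[2] flags=0010 GE?T → r1=0x7f
[3] flags=0010 EQ?F → skip
[4] flags=1000 → (cmp)
[5] flags=1000 MI?T → r1=0xca
[6] flags=1000 GE?F → skip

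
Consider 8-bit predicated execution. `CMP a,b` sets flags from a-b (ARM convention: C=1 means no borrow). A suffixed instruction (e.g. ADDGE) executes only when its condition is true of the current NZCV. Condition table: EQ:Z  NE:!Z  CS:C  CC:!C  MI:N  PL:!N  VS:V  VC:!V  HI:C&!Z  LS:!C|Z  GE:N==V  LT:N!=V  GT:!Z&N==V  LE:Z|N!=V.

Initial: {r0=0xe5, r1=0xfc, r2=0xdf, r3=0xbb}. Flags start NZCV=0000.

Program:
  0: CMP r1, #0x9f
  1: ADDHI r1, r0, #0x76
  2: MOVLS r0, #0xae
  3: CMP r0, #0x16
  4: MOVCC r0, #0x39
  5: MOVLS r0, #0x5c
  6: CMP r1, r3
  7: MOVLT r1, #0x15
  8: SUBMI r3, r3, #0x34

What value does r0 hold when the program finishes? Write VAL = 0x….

VAL = 0xe5

[0] flags=0010 → (cmp)
[1] flags=0010 HI?T → r1=0x5b
[2] flags=0010 LS?F → skip
[3] flags=1010 → (cmp)
[4] flags=1010 CC?F → skip
[5] flags=1010 LS?F → skip
[6] flags=1001 → (cmp)
[7] flags=1001 LT?F → skip
[8] flags=1001 MI?T → r3=0x87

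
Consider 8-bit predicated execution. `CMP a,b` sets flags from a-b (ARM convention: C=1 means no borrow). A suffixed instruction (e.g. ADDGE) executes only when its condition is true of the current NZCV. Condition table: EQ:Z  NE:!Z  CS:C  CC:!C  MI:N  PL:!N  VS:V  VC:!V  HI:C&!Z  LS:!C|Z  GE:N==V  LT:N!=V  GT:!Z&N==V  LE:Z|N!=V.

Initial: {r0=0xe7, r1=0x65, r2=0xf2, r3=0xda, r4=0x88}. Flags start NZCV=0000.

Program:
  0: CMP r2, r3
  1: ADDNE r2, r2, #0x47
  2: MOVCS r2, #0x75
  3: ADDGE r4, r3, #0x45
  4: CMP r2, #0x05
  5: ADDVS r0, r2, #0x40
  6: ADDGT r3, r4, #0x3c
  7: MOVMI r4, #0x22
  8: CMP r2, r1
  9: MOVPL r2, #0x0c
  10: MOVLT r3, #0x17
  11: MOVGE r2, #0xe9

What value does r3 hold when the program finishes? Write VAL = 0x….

[0] flags=0010 → (cmp)
[1] flags=0010 NE?T → r2=0x39
[2] flags=0010 CS?T → r2=0x75
[3] flags=0010 GE?T → r4=0x1f
[4] flags=0010 → (cmp)
[5] flags=0010 VS?F → skip
[6] flags=0010 GT?T → r3=0x5b
[7] flags=0010 MI?F → skip
[8] flags=0010 → (cmp)
[9] flags=0010 PL?T → r2=0x0c
[10] flags=0010 LT?F → skip
[11] flags=0010 GE?T → r2=0xe9

VAL = 0x5b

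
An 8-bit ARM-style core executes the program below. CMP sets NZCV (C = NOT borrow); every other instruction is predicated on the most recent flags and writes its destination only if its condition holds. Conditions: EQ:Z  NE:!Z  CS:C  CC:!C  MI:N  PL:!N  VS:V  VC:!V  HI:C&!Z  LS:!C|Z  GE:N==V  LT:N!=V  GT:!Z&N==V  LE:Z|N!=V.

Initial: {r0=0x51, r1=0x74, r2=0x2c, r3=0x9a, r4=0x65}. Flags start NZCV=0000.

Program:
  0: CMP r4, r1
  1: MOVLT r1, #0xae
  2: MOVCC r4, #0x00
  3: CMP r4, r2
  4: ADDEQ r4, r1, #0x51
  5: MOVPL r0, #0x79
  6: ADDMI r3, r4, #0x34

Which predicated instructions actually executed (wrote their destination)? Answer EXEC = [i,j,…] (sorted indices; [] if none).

EXEC = [1,2,6]

0: ✓ CMP  NZCV=1000
1: ✓ MOVLT  r1←0xae
2: ✓ MOVCC  r4←0x00
3: ✓ CMP  NZCV=1000
4: · ADDEQ
5: · MOVPL
6: ✓ ADDMI  r3←0x34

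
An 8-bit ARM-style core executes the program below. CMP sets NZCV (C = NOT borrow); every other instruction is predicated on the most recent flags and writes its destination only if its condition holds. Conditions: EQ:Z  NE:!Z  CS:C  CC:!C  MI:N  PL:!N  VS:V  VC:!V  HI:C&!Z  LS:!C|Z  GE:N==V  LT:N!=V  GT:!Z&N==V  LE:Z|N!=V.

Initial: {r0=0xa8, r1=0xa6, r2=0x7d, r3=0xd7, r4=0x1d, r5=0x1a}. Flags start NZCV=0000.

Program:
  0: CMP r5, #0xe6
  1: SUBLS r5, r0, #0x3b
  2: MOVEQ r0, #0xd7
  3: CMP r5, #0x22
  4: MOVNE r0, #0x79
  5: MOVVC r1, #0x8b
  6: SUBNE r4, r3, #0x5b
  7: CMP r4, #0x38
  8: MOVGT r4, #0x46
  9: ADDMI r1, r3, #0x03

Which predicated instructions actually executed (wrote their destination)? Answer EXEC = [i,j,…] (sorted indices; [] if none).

EXEC = [1,4,5,6,8]

0: ✓ CMP  NZCV=0000
1: ✓ SUBLS  r5←0x6d
2: · MOVEQ
3: ✓ CMP  NZCV=0010
4: ✓ MOVNE  r0←0x79
5: ✓ MOVVC  r1←0x8b
6: ✓ SUBNE  r4←0x7c
7: ✓ CMP  NZCV=0010
8: ✓ MOVGT  r4←0x46
9: · ADDMI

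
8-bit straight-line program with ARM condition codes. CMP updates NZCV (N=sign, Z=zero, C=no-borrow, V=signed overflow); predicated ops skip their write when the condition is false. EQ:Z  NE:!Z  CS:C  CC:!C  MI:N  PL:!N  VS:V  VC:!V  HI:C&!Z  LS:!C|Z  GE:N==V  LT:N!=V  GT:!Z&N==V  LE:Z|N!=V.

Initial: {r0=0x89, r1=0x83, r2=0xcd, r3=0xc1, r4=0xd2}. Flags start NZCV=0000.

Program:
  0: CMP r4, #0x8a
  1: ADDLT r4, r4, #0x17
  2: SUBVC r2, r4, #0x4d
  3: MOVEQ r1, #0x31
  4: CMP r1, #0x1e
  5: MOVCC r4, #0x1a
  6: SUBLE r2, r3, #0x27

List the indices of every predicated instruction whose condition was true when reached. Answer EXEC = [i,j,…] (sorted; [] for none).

0: ✓ CMP  NZCV=0010
1: · ADDLT
2: ✓ SUBVC  r2←0x85
3: · MOVEQ
4: ✓ CMP  NZCV=0011
5: · MOVCC
6: ✓ SUBLE  r2←0x9a

EXEC = [2,6]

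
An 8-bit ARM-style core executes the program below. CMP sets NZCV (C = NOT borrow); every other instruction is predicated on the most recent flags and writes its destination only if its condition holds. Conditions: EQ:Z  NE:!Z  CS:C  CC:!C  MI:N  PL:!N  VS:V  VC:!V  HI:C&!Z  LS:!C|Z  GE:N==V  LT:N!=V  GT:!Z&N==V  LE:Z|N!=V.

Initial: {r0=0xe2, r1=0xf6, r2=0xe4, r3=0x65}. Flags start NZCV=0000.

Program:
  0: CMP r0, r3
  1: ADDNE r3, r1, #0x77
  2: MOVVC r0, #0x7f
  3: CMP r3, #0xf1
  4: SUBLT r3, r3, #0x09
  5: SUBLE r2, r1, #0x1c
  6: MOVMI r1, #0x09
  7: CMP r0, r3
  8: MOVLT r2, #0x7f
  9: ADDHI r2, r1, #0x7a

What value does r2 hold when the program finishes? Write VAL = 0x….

0: ✓ CMP  NZCV=0011
1: ✓ ADDNE  r3←0x6d
2: · MOVVC
3: ✓ CMP  NZCV=0000
4: · SUBLT
5: · SUBLE
6: · MOVMI
7: ✓ CMP  NZCV=0011
8: ✓ MOVLT  r2←0x7f
9: ✓ ADDHI  r2←0x70

VAL = 0x70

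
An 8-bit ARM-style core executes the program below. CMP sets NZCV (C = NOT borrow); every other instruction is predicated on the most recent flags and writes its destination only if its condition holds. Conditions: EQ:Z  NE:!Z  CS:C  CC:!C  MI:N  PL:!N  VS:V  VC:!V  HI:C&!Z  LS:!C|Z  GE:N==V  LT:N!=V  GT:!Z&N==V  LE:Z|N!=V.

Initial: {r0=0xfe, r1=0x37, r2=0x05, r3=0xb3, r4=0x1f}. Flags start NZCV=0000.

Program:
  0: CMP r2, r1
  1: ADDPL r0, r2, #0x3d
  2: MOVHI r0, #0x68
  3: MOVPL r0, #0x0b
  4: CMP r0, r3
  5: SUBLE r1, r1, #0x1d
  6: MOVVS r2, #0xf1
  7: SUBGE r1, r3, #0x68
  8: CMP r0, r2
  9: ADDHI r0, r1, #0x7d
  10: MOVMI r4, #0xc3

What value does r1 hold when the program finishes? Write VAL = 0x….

VAL = 0x4b

0: ✓ CMP  NZCV=1000
1: · ADDPL
2: · MOVHI
3: · MOVPL
4: ✓ CMP  NZCV=0010
5: · SUBLE
6: · MOVVS
7: ✓ SUBGE  r1←0x4b
8: ✓ CMP  NZCV=1010
9: ✓ ADDHI  r0←0xc8
10: ✓ MOVMI  r4←0xc3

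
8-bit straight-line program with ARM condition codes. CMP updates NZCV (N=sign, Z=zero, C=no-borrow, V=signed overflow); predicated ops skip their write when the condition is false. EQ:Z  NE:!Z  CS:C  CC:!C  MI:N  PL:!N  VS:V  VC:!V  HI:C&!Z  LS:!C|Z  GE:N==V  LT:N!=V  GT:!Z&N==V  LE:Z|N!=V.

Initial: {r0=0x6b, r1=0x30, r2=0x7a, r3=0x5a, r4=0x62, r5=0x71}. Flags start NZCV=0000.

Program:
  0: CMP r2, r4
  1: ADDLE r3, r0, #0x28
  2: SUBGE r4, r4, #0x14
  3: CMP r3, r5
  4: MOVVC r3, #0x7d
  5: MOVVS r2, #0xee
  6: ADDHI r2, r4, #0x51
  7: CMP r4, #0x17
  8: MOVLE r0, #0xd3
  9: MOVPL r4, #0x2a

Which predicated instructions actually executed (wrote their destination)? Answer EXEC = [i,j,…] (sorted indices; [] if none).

[0] flags=0010 → (cmp)
[1] flags=0010 LE?F → skip
[2] flags=0010 GE?T → r4=0x4e
[3] flags=1000 → (cmp)
[4] flags=1000 VC?T → r3=0x7d
[5] flags=1000 VS?F → skip
[6] flags=1000 HI?F → skip
[7] flags=0010 → (cmp)
[8] flags=0010 LE?F → skip
[9] flags=0010 PL?T → r4=0x2a

EXEC = [2,4,9]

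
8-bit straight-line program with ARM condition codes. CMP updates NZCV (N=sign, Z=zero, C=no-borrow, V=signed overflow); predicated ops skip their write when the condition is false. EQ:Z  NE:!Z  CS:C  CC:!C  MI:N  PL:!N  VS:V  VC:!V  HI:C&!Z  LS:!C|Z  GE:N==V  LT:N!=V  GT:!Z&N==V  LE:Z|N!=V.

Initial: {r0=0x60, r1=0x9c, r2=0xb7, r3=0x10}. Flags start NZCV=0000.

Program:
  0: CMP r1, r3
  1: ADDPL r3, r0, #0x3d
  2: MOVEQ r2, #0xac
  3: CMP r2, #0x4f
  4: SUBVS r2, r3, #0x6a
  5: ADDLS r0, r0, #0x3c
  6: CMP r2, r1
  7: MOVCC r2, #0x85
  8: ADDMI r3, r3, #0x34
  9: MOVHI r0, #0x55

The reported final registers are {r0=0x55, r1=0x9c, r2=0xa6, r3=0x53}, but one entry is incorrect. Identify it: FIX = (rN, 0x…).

FIX = (r3, 0x10)

[0] flags=1010 → (cmp)
[1] flags=1010 PL?F → skip
[2] flags=1010 EQ?F → skip
[3] flags=0011 → (cmp)
[4] flags=0011 VS?T → r2=0xa6
[5] flags=0011 LS?F → skip
[6] flags=0010 → (cmp)
[7] flags=0010 CC?F → skip
[8] flags=0010 MI?F → skip
[9] flags=0010 HI?T → r0=0x55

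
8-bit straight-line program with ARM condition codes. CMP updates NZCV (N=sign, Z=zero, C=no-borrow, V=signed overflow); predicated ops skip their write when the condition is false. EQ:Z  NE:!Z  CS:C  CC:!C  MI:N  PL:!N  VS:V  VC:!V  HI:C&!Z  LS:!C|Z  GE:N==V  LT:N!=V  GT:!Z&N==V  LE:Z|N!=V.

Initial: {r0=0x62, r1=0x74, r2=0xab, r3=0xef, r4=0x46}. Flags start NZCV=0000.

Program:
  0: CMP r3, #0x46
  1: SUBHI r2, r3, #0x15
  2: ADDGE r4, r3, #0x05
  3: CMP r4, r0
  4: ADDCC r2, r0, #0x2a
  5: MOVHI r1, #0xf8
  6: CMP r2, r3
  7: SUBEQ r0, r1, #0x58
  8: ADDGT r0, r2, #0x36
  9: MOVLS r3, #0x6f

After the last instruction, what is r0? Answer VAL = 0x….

0: ✓ CMP  NZCV=1010
1: ✓ SUBHI  r2←0xda
2: · ADDGE
3: ✓ CMP  NZCV=1000
4: ✓ ADDCC  r2←0x8c
5: · MOVHI
6: ✓ CMP  NZCV=1000
7: · SUBEQ
8: · ADDGT
9: ✓ MOVLS  r3←0x6f

VAL = 0x62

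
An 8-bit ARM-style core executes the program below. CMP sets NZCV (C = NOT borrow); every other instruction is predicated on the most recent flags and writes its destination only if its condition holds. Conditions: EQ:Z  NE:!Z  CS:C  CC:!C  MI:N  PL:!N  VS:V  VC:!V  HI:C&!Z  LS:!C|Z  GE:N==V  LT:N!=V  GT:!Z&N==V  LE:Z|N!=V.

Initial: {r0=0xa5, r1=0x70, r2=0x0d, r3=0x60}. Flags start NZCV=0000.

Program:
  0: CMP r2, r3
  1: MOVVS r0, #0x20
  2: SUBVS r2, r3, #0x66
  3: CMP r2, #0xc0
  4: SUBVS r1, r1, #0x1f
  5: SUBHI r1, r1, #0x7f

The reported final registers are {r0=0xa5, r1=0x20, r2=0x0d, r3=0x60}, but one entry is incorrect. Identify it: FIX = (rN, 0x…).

FIX = (r1, 0x70)

0: ✓ CMP  NZCV=1000
1: · MOVVS
2: · SUBVS
3: ✓ CMP  NZCV=0000
4: · SUBVS
5: · SUBHI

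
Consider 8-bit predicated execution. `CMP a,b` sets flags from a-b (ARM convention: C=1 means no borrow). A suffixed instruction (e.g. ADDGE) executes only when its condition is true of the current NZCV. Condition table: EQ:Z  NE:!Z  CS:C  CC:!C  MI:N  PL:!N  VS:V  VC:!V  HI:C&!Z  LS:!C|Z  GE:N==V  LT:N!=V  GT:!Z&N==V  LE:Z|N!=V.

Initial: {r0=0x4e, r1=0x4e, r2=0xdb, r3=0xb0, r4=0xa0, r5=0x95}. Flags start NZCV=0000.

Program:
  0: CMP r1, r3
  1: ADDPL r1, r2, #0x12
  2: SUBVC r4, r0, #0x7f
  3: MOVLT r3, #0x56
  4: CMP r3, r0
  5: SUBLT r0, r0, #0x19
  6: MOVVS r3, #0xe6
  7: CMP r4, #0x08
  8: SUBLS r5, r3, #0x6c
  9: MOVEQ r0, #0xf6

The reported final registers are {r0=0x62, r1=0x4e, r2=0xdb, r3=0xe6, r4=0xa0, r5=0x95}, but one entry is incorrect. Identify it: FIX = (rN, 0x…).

FIX = (r0, 0x35)

0: ✓ CMP  NZCV=1001
1: · ADDPL
2: · SUBVC
3: · MOVLT
4: ✓ CMP  NZCV=0011
5: ✓ SUBLT  r0←0x35
6: ✓ MOVVS  r3←0xe6
7: ✓ CMP  NZCV=1010
8: · SUBLS
9: · MOVEQ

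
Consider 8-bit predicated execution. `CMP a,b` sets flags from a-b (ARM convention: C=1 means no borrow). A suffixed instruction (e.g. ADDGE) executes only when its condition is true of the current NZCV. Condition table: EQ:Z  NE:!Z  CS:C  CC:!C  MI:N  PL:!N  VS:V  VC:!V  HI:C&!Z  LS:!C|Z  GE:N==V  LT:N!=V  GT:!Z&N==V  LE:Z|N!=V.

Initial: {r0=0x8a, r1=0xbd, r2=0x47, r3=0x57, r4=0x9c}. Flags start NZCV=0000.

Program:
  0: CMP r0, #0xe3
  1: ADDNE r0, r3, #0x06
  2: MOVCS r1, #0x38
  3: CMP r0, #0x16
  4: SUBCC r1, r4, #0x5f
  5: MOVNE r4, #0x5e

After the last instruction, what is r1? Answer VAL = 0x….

VAL = 0xbd

[0] flags=1000 → (cmp)
[1] flags=1000 NE?T → r0=0x5d
[2] flags=1000 CS?F → skip
[3] flags=0010 → (cmp)
[4] flags=0010 CC?F → skip
[5] flags=0010 NE?T → r4=0x5e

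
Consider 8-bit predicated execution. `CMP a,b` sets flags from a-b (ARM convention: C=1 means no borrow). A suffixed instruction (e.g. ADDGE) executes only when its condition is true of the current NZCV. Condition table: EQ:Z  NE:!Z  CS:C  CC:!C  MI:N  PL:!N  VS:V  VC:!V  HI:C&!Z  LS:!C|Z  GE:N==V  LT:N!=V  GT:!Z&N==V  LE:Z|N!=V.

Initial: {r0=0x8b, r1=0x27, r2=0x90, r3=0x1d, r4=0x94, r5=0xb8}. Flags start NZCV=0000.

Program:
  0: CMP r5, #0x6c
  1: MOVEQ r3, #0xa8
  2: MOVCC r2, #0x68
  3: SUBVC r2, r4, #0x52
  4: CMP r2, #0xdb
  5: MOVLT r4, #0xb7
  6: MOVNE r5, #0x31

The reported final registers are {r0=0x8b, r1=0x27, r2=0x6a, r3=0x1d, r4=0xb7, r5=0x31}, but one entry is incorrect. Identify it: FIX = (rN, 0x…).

[0] flags=0011 → (cmp)
[1] flags=0011 EQ?F → skip
[2] flags=0011 CC?F → skip
[3] flags=0011 VC?F → skip
[4] flags=1000 → (cmp)
[5] flags=1000 LT?T → r4=0xb7
[6] flags=1000 NE?T → r5=0x31

FIX = (r2, 0x90)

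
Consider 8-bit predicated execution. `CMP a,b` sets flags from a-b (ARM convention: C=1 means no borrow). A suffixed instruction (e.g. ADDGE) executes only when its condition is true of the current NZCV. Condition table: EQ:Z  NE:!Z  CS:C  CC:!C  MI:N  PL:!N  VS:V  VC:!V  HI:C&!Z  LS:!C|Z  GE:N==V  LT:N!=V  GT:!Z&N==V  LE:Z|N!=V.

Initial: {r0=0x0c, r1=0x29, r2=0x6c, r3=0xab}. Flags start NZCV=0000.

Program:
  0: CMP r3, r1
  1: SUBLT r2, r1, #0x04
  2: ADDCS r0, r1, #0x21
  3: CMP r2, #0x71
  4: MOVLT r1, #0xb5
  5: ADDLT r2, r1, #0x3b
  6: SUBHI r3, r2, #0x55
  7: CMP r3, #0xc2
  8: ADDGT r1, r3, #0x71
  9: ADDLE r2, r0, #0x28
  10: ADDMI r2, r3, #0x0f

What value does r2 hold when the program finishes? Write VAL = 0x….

VAL = 0xba

[0] flags=1010 → (cmp)
[1] flags=1010 LT?T → r2=0x25
[2] flags=1010 CS?T → r0=0x4a
[3] flags=1000 → (cmp)
[4] flags=1000 LT?T → r1=0xb5
[5] flags=1000 LT?T → r2=0xf0
[6] flags=1000 HI?F → skip
[7] flags=1000 → (cmp)
[8] flags=1000 GT?F → skip
[9] flags=1000 LE?T → r2=0x72
[10] flags=1000 MI?T → r2=0xba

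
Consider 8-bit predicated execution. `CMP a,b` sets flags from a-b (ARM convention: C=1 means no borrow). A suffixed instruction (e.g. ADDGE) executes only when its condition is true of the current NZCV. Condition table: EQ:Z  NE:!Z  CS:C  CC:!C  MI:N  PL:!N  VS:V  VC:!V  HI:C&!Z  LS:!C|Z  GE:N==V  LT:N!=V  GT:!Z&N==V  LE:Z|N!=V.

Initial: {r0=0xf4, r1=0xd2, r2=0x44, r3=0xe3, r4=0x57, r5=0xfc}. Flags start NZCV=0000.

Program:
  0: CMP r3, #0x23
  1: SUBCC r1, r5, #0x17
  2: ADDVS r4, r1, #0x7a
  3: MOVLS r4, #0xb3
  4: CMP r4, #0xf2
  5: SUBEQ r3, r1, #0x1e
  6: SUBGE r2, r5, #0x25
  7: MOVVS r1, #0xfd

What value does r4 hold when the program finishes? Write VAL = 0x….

0: ✓ CMP  NZCV=1010
1: · SUBCC
2: · ADDVS
3: · MOVLS
4: ✓ CMP  NZCV=0000
5: · SUBEQ
6: ✓ SUBGE  r2←0xd7
7: · MOVVS

VAL = 0x57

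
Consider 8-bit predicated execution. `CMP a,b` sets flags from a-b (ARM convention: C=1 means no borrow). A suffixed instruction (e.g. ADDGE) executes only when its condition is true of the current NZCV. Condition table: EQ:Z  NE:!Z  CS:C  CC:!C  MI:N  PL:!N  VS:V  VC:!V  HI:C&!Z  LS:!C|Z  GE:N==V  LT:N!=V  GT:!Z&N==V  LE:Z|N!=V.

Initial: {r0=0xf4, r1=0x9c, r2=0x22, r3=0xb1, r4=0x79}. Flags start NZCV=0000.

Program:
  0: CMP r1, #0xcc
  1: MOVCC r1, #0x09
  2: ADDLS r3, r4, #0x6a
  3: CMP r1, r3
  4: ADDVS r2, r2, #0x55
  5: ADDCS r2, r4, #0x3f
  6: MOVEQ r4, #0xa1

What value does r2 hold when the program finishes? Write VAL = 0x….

VAL = 0x22

0: ✓ CMP  NZCV=1000
1: ✓ MOVCC  r1←0x09
2: ✓ ADDLS  r3←0xe3
3: ✓ CMP  NZCV=0000
4: · ADDVS
5: · ADDCS
6: · MOVEQ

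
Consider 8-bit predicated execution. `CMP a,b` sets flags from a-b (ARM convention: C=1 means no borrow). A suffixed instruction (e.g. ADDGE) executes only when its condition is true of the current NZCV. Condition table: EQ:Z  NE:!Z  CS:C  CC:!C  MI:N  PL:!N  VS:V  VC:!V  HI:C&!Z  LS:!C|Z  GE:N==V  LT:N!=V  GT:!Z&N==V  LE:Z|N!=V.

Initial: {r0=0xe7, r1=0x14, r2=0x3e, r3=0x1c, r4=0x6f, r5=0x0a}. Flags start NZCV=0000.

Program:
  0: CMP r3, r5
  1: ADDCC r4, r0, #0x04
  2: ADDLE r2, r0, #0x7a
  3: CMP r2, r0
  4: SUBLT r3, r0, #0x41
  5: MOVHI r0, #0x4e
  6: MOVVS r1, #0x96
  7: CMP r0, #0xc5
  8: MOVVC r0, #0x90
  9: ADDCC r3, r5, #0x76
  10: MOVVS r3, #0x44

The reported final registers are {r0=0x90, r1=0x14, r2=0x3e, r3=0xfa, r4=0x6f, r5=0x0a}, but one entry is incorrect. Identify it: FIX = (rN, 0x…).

FIX = (r3, 0x1c)

0: ✓ CMP  NZCV=0010
1: · ADDCC
2: · ADDLE
3: ✓ CMP  NZCV=0000
4: · SUBLT
5: · MOVHI
6: · MOVVS
7: ✓ CMP  NZCV=0010
8: ✓ MOVVC  r0←0x90
9: · ADDCC
10: · MOVVS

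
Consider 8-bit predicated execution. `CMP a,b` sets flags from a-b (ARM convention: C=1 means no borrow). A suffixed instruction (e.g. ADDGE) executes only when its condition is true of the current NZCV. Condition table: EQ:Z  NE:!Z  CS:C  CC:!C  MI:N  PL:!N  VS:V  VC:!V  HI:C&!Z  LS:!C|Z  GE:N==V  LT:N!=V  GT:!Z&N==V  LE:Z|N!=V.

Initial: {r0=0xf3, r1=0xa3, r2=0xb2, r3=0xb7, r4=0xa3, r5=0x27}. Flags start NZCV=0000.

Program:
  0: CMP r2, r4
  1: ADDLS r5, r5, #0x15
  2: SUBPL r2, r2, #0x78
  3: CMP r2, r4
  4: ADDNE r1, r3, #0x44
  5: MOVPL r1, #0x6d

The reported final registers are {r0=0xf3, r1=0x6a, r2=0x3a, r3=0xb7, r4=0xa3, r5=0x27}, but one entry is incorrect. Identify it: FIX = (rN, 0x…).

[0] flags=0010 → (cmp)
[1] flags=0010 LS?F → skip
[2] flags=0010 PL?T → r2=0x3a
[3] flags=1001 → (cmp)
[4] flags=1001 NE?T → r1=0xfb
[5] flags=1001 PL?F → skip

FIX = (r1, 0xfb)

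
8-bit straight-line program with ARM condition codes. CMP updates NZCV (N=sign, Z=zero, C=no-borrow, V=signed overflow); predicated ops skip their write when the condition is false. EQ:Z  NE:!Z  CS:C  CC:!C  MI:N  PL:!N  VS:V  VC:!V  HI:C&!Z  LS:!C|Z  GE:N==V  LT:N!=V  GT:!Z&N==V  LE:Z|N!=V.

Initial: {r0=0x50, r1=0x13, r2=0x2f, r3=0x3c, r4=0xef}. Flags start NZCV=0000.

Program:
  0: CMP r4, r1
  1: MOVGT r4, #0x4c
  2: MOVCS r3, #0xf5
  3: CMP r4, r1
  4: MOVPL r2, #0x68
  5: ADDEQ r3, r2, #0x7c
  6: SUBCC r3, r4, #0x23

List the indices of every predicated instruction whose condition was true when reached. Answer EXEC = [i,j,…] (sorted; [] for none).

[0] flags=1010 → (cmp)
[1] flags=1010 GT?F → skip
[2] flags=1010 CS?T → r3=0xf5
[3] flags=1010 → (cmp)
[4] flags=1010 PL?F → skip
[5] flags=1010 EQ?F → skip
[6] flags=1010 CC?F → skip

EXEC = [2]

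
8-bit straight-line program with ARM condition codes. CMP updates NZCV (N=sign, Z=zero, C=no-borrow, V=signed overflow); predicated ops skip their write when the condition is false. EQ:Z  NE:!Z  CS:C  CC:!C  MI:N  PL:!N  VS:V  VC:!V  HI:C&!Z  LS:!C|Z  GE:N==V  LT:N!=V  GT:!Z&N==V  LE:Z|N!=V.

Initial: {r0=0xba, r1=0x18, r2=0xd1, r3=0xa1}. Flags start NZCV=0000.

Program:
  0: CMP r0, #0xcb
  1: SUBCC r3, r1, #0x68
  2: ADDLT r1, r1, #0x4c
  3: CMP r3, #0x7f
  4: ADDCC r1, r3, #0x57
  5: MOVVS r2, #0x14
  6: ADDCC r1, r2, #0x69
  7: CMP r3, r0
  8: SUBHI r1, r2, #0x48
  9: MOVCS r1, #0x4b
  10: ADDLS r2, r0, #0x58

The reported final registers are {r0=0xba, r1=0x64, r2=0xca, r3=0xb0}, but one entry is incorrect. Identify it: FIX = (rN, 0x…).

FIX = (r2, 0x12)

[0] flags=1000 → (cmp)
[1] flags=1000 CC?T → r3=0xb0
[2] flags=1000 LT?T → r1=0x64
[3] flags=0011 → (cmp)
[4] flags=0011 CC?F → skip
[5] flags=0011 VS?T → r2=0x14
[6] flags=0011 CC?F → skip
[7] flags=1000 → (cmp)
[8] flags=1000 HI?F → skip
[9] flags=1000 CS?F → skip
[10] flags=1000 LS?T → r2=0x12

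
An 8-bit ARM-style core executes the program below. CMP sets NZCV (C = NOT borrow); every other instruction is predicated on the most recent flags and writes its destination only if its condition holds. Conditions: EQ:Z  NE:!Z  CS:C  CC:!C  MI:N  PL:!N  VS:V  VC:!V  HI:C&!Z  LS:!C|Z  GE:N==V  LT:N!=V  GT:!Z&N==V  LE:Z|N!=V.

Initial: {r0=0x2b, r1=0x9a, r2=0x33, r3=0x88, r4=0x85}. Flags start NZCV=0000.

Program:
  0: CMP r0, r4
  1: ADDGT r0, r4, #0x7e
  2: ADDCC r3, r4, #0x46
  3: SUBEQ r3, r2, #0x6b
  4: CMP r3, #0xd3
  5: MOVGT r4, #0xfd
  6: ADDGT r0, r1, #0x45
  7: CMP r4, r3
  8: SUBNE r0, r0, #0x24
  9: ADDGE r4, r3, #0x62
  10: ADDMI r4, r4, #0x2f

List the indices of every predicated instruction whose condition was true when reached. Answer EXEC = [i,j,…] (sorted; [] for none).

EXEC = [1,2,8,10]

0: ✓ CMP  NZCV=1001
1: ✓ ADDGT  r0←0x03
2: ✓ ADDCC  r3←0xcb
3: · SUBEQ
4: ✓ CMP  NZCV=1000
5: · MOVGT
6: · ADDGT
7: ✓ CMP  NZCV=1000
8: ✓ SUBNE  r0←0xdf
9: · ADDGE
10: ✓ ADDMI  r4←0xb4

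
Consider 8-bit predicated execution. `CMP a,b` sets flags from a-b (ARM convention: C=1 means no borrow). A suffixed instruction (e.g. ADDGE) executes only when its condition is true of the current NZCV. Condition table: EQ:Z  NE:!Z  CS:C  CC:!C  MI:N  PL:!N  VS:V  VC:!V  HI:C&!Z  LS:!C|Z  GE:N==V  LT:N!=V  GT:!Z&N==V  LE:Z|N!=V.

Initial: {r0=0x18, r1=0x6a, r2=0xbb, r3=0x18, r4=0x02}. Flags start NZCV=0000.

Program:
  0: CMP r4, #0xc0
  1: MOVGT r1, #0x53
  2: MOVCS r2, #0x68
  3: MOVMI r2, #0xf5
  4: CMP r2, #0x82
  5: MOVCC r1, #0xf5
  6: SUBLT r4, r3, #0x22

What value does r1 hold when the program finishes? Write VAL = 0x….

VAL = 0x53

0: ✓ CMP  NZCV=0000
1: ✓ MOVGT  r1←0x53
2: · MOVCS
3: · MOVMI
4: ✓ CMP  NZCV=0010
5: · MOVCC
6: · SUBLT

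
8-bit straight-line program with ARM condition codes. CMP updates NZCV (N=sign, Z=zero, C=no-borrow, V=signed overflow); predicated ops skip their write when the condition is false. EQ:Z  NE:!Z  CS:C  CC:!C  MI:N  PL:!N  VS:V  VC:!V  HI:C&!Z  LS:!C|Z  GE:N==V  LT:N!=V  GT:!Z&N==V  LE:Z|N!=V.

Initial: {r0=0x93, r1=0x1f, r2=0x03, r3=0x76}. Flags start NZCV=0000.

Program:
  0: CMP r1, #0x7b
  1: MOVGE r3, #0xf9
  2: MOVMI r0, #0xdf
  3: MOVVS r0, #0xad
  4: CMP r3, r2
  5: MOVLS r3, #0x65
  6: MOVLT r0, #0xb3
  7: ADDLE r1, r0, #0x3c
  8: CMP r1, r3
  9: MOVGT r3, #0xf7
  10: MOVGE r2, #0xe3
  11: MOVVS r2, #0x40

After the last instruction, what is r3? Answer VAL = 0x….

VAL = 0x76

[0] flags=1000 → (cmp)
[1] flags=1000 GE?F → skip
[2] flags=1000 MI?T → r0=0xdf
[3] flags=1000 VS?F → skip
[4] flags=0010 → (cmp)
[5] flags=0010 LS?F → skip
[6] flags=0010 LT?F → skip
[7] flags=0010 LE?F → skip
[8] flags=1000 → (cmp)
[9] flags=1000 GT?F → skip
[10] flags=1000 GE?F → skip
[11] flags=1000 VS?F → skip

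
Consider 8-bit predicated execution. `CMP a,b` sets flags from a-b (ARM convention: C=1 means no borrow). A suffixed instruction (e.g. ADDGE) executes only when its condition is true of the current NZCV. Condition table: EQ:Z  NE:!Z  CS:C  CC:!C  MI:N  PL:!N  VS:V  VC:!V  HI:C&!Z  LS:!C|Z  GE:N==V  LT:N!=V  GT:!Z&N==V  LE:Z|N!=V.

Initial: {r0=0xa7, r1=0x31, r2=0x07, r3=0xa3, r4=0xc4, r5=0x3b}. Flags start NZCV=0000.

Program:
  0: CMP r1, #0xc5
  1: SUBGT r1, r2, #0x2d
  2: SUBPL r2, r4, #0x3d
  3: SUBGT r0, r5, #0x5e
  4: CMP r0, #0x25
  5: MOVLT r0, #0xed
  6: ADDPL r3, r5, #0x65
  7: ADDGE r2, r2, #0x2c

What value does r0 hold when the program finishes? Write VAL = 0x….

[0] flags=0000 → (cmp)
[1] flags=0000 GT?T → r1=0xda
[2] flags=0000 PL?T → r2=0x87
[3] flags=0000 GT?T → r0=0xdd
[4] flags=1010 → (cmp)
[5] flags=1010 LT?T → r0=0xed
[6] flags=1010 PL?F → skip
[7] flags=1010 GE?F → skip

VAL = 0xed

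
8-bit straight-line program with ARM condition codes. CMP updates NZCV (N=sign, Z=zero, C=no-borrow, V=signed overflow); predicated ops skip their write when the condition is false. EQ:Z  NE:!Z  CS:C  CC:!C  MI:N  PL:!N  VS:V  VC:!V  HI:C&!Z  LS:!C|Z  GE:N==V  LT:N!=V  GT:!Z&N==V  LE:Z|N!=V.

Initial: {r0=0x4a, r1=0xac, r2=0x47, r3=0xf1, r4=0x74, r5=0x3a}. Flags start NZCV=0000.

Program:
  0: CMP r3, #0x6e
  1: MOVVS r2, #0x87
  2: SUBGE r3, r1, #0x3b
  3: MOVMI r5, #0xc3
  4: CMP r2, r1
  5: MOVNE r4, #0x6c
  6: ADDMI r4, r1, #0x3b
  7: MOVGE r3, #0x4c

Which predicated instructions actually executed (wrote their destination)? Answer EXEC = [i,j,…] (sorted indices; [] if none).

EXEC = [3,5,6,7]

0: ✓ CMP  NZCV=1010
1: · MOVVS
2: · SUBGE
3: ✓ MOVMI  r5←0xc3
4: ✓ CMP  NZCV=1001
5: ✓ MOVNE  r4←0x6c
6: ✓ ADDMI  r4←0xe7
7: ✓ MOVGE  r3←0x4c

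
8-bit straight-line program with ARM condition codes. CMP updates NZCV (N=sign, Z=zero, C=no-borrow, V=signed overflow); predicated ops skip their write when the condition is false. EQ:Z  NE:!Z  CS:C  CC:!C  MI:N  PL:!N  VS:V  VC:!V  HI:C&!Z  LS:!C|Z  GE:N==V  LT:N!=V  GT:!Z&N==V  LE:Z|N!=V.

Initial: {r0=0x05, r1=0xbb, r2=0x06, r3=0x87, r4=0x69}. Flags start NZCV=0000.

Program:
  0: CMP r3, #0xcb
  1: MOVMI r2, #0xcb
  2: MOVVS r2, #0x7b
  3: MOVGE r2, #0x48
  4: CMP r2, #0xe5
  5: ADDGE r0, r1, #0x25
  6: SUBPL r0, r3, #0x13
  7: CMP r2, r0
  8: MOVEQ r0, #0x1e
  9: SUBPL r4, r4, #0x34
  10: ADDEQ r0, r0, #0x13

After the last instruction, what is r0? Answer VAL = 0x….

VAL = 0x05

[0] flags=1000 → (cmp)
[1] flags=1000 MI?T → r2=0xcb
[2] flags=1000 VS?F → skip
[3] flags=1000 GE?F → skip
[4] flags=1000 → (cmp)
[5] flags=1000 GE?F → skip
[6] flags=1000 PL?F → skip
[7] flags=1010 → (cmp)
[8] flags=1010 EQ?F → skip
[9] flags=1010 PL?F → skip
[10] flags=1010 EQ?F → skip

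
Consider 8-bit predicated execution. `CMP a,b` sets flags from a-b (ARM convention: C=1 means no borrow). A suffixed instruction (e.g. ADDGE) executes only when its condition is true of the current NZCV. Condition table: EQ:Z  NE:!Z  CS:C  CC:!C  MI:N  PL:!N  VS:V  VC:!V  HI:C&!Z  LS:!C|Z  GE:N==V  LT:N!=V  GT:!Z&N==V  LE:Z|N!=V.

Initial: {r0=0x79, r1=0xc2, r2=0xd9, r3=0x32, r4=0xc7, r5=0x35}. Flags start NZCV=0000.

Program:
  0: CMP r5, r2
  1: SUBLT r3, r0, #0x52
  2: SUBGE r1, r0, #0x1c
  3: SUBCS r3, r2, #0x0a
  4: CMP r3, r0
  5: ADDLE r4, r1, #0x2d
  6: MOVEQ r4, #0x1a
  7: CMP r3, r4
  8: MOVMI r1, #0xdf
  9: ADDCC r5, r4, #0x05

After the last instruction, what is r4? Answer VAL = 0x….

VAL = 0x8a

[0] flags=0000 → (cmp)
[1] flags=0000 LT?F → skip
[2] flags=0000 GE?T → r1=0x5d
[3] flags=0000 CS?F → skip
[4] flags=1000 → (cmp)
[5] flags=1000 LE?T → r4=0x8a
[6] flags=1000 EQ?F → skip
[7] flags=1001 → (cmp)
[8] flags=1001 MI?T → r1=0xdf
[9] flags=1001 CC?T → r5=0x8f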